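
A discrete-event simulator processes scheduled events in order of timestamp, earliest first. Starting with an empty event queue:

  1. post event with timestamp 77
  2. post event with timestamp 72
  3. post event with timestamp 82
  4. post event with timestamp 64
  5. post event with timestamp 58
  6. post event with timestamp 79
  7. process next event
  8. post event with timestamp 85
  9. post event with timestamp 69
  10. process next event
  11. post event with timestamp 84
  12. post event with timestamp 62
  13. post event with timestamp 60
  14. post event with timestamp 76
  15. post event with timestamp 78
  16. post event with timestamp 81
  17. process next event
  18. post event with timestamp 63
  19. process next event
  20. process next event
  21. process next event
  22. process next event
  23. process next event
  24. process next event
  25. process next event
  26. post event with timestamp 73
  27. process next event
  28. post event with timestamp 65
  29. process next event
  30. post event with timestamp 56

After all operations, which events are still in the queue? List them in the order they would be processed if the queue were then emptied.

56, 79, 81, 82, 84, 85

insert 77 → {77}
insert 72 → {72, 77}
insert 82 → {72, 77, 82}
insert 64 → {64, 72, 77, 82}
insert 58 → {58, 64, 72, 77, 82}
insert 79 → {58, 64, 72, 77, 79, 82}
process next event → 58; now {64, 72, 77, 79, 82}
insert 85 → {64, 72, 77, 79, 82, 85}
insert 69 → {64, 69, 72, 77, 79, 82, 85}
process next event → 64; now {69, 72, 77, 79, 82, 85}
insert 84 → {69, 72, 77, 79, 82, 84, 85}
insert 62 → {62, 69, 72, 77, 79, 82, 84, 85}
insert 60 → {60, 62, 69, 72, 77, 79, 82, 84, 85}
insert 76 → {60, 62, 69, 72, 76, 77, 79, 82, 84, 85}
insert 78 → {60, 62, 69, 72, 76, 77, 78, 79, 82, 84, 85}
insert 81 → {60, 62, 69, 72, 76, 77, 78, 79, 81, 82, 84, 85}
process next event → 60; now {62, 69, 72, 76, 77, 78, 79, 81, 82, 84, 85}
insert 63 → {62, 63, 69, 72, 76, 77, 78, 79, 81, 82, 84, 85}
process next event → 62; now {63, 69, 72, 76, 77, 78, 79, 81, 82, 84, 85}
process next event → 63; now {69, 72, 76, 77, 78, 79, 81, 82, 84, 85}
process next event → 69; now {72, 76, 77, 78, 79, 81, 82, 84, 85}
process next event → 72; now {76, 77, 78, 79, 81, 82, 84, 85}
process next event → 76; now {77, 78, 79, 81, 82, 84, 85}
process next event → 77; now {78, 79, 81, 82, 84, 85}
process next event → 78; now {79, 81, 82, 84, 85}
insert 73 → {73, 79, 81, 82, 84, 85}
process next event → 73; now {79, 81, 82, 84, 85}
insert 65 → {65, 79, 81, 82, 84, 85}
process next event → 65; now {79, 81, 82, 84, 85}
insert 56 → {56, 79, 81, 82, 84, 85}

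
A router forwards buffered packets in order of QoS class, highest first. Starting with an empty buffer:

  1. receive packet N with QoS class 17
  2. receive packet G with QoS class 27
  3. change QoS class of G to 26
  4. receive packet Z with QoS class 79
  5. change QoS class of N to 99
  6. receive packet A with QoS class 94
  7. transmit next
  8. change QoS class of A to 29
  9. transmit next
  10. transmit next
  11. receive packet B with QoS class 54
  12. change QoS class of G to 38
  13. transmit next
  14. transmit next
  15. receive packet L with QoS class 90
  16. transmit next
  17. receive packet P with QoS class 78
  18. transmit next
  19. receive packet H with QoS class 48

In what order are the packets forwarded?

add N (QoS class 17) → {N:17}
add G (QoS class 27) → {G:27, N:17}
update G to QoS class 26 → {G:26, N:17}
add Z (QoS class 79) → {Z:79, G:26, N:17}
update N to QoS class 99 → {N:99, Z:79, G:26}
add A (QoS class 94) → {N:99, A:94, Z:79, G:26}
transmit next → N; now {A:94, Z:79, G:26}
update A to QoS class 29 → {Z:79, A:29, G:26}
transmit next → Z; now {A:29, G:26}
transmit next → A; now {G:26}
add B (QoS class 54) → {B:54, G:26}
update G to QoS class 38 → {B:54, G:38}
transmit next → B; now {G:38}
transmit next → G; now {}
add L (QoS class 90) → {L:90}
transmit next → L; now {}
add P (QoS class 78) → {P:78}
transmit next → P; now {}
add H (QoS class 48) → {H:48}

N → Z → A → B → G → L → P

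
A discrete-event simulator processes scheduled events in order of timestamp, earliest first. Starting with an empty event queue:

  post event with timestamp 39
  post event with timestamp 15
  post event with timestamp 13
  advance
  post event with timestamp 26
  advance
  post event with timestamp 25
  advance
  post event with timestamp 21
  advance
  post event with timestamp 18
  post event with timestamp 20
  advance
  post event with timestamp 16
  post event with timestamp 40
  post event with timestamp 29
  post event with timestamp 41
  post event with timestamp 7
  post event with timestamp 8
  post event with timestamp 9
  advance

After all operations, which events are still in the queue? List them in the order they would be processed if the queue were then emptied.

[8, 9, 16, 20, 26, 29, 39, 40, 41]

insert 39 → {39}
insert 15 → {15, 39}
insert 13 → {13, 15, 39}
advance → 13; now {15, 39}
insert 26 → {15, 26, 39}
advance → 15; now {26, 39}
insert 25 → {25, 26, 39}
advance → 25; now {26, 39}
insert 21 → {21, 26, 39}
advance → 21; now {26, 39}
insert 18 → {18, 26, 39}
insert 20 → {18, 20, 26, 39}
advance → 18; now {20, 26, 39}
insert 16 → {16, 20, 26, 39}
insert 40 → {16, 20, 26, 39, 40}
insert 29 → {16, 20, 26, 29, 39, 40}
insert 41 → {16, 20, 26, 29, 39, 40, 41}
insert 7 → {7, 16, 20, 26, 29, 39, 40, 41}
insert 8 → {7, 8, 16, 20, 26, 29, 39, 40, 41}
insert 9 → {7, 8, 9, 16, 20, 26, 29, 39, 40, 41}
advance → 7; now {8, 9, 16, 20, 26, 29, 39, 40, 41}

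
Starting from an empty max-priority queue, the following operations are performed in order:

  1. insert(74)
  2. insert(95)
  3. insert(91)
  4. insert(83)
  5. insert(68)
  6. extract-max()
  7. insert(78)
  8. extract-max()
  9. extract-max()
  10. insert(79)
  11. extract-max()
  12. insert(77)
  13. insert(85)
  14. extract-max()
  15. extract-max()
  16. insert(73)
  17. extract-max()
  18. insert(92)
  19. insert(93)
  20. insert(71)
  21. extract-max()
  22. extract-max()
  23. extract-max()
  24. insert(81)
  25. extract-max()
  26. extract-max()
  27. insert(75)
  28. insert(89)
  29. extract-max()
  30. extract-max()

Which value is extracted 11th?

81

insert 74 → {74}
insert 95 → {95, 74}
insert 91 → {95, 91, 74}
insert 83 → {95, 91, 83, 74}
insert 68 → {95, 91, 83, 74, 68}
extract-max → 95; now {91, 83, 74, 68}
insert 78 → {91, 83, 78, 74, 68}
extract-max → 91; now {83, 78, 74, 68}
extract-max → 83; now {78, 74, 68}
insert 79 → {79, 78, 74, 68}
extract-max → 79; now {78, 74, 68}
insert 77 → {78, 77, 74, 68}
insert 85 → {85, 78, 77, 74, 68}
extract-max → 85; now {78, 77, 74, 68}
extract-max → 78; now {77, 74, 68}
insert 73 → {77, 74, 73, 68}
extract-max → 77; now {74, 73, 68}
insert 92 → {92, 74, 73, 68}
insert 93 → {93, 92, 74, 73, 68}
insert 71 → {93, 92, 74, 73, 71, 68}
extract-max → 93; now {92, 74, 73, 71, 68}
extract-max → 92; now {74, 73, 71, 68}
extract-max → 74; now {73, 71, 68}
insert 81 → {81, 73, 71, 68}
extract-max → 81; now {73, 71, 68}
extract-max → 73; now {71, 68}
insert 75 → {75, 71, 68}
insert 89 → {89, 75, 71, 68}
extract-max → 89; now {75, 71, 68}
extract-max → 75; now {71, 68}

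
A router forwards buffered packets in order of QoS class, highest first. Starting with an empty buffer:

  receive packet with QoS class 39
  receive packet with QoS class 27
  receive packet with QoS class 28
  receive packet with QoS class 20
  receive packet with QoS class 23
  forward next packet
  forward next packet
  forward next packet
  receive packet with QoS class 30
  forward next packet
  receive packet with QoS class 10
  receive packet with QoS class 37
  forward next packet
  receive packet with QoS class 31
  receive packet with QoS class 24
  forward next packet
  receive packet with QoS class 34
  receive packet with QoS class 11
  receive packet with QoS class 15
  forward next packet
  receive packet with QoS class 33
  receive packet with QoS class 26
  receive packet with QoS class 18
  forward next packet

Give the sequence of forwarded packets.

insert 39 → {39}
insert 27 → {39, 27}
insert 28 → {39, 28, 27}
insert 20 → {39, 28, 27, 20}
insert 23 → {39, 28, 27, 23, 20}
forward next packet → 39; now {28, 27, 23, 20}
forward next packet → 28; now {27, 23, 20}
forward next packet → 27; now {23, 20}
insert 30 → {30, 23, 20}
forward next packet → 30; now {23, 20}
insert 10 → {23, 20, 10}
insert 37 → {37, 23, 20, 10}
forward next packet → 37; now {23, 20, 10}
insert 31 → {31, 23, 20, 10}
insert 24 → {31, 24, 23, 20, 10}
forward next packet → 31; now {24, 23, 20, 10}
insert 34 → {34, 24, 23, 20, 10}
insert 11 → {34, 24, 23, 20, 11, 10}
insert 15 → {34, 24, 23, 20, 15, 11, 10}
forward next packet → 34; now {24, 23, 20, 15, 11, 10}
insert 33 → {33, 24, 23, 20, 15, 11, 10}
insert 26 → {33, 26, 24, 23, 20, 15, 11, 10}
insert 18 → {33, 26, 24, 23, 20, 18, 15, 11, 10}
forward next packet → 33; now {26, 24, 23, 20, 18, 15, 11, 10}

[39, 28, 27, 30, 37, 31, 34, 33]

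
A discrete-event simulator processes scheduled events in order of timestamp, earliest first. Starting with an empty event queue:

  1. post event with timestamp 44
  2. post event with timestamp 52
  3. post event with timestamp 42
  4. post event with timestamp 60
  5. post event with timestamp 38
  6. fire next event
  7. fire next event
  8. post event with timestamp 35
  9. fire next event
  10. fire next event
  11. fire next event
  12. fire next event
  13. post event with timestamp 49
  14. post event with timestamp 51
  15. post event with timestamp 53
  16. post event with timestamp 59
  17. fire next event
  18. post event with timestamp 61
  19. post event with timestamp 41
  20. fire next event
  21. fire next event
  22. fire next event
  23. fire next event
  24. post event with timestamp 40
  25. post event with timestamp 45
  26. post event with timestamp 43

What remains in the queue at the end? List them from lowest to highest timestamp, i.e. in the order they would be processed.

[40, 43, 45, 61]

insert 44 → {44}
insert 52 → {44, 52}
insert 42 → {42, 44, 52}
insert 60 → {42, 44, 52, 60}
insert 38 → {38, 42, 44, 52, 60}
fire next event → 38; now {42, 44, 52, 60}
fire next event → 42; now {44, 52, 60}
insert 35 → {35, 44, 52, 60}
fire next event → 35; now {44, 52, 60}
fire next event → 44; now {52, 60}
fire next event → 52; now {60}
fire next event → 60; now {}
insert 49 → {49}
insert 51 → {49, 51}
insert 53 → {49, 51, 53}
insert 59 → {49, 51, 53, 59}
fire next event → 49; now {51, 53, 59}
insert 61 → {51, 53, 59, 61}
insert 41 → {41, 51, 53, 59, 61}
fire next event → 41; now {51, 53, 59, 61}
fire next event → 51; now {53, 59, 61}
fire next event → 53; now {59, 61}
fire next event → 59; now {61}
insert 40 → {40, 61}
insert 45 → {40, 45, 61}
insert 43 → {40, 43, 45, 61}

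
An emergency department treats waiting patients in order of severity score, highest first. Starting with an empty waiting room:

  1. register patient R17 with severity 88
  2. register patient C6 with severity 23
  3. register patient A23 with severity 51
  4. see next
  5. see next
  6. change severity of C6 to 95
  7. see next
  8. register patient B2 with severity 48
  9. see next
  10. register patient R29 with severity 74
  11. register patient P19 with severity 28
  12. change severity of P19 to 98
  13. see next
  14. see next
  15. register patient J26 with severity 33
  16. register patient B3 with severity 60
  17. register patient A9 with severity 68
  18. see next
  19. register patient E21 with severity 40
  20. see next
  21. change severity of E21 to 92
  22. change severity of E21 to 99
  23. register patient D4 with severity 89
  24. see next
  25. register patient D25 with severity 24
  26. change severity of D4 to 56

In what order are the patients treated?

R17, A23, C6, B2, P19, R29, A9, B3, E21

add R17 (severity 88) → {R17:88}
add C6 (severity 23) → {R17:88, C6:23}
add A23 (severity 51) → {R17:88, A23:51, C6:23}
see next → R17; now {A23:51, C6:23}
see next → A23; now {C6:23}
update C6 to severity 95 → {C6:95}
see next → C6; now {}
add B2 (severity 48) → {B2:48}
see next → B2; now {}
add R29 (severity 74) → {R29:74}
add P19 (severity 28) → {R29:74, P19:28}
update P19 to severity 98 → {P19:98, R29:74}
see next → P19; now {R29:74}
see next → R29; now {}
add J26 (severity 33) → {J26:33}
add B3 (severity 60) → {B3:60, J26:33}
add A9 (severity 68) → {A9:68, B3:60, J26:33}
see next → A9; now {B3:60, J26:33}
add E21 (severity 40) → {B3:60, E21:40, J26:33}
see next → B3; now {E21:40, J26:33}
update E21 to severity 92 → {E21:92, J26:33}
update E21 to severity 99 → {E21:99, J26:33}
add D4 (severity 89) → {E21:99, D4:89, J26:33}
see next → E21; now {D4:89, J26:33}
add D25 (severity 24) → {D4:89, J26:33, D25:24}
update D4 to severity 56 → {D4:56, J26:33, D25:24}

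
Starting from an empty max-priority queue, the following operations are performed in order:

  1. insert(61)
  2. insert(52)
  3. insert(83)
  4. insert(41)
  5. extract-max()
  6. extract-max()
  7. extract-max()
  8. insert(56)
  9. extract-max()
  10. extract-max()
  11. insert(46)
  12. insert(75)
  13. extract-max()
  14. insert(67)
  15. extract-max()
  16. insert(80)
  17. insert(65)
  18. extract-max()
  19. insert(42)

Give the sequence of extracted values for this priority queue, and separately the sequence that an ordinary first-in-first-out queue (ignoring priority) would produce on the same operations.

priority queue: 83 → 61 → 52 → 56 → 41 → 75 → 67 → 80; FIFO queue: 61, 52, 83, 41, 56, 46, 75, 67

insert 61 → {61}
insert 52 → {61, 52}
insert 83 → {83, 61, 52}
insert 41 → {83, 61, 52, 41}
extract-max → 83; now {61, 52, 41}
extract-max → 61; now {52, 41}
extract-max → 52; now {41}
insert 56 → {56, 41}
extract-max → 56; now {41}
extract-max → 41; now {}
insert 46 → {46}
insert 75 → {75, 46}
extract-max → 75; now {46}
insert 67 → {67, 46}
extract-max → 67; now {46}
insert 80 → {80, 46}
insert 65 → {80, 65, 46}
extract-max → 80; now {65, 46}
insert 42 → {65, 46, 42}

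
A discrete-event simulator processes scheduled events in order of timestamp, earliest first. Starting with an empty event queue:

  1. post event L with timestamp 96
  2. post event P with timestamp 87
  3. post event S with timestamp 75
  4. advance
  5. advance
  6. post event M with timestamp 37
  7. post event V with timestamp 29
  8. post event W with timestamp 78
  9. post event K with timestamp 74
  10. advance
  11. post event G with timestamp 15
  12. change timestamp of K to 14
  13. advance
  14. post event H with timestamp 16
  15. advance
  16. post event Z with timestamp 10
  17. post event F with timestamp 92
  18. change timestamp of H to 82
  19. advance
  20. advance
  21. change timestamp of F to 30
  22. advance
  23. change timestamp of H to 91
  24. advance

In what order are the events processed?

S, P, V, K, G, Z, M, F, W

add L (timestamp 96) → {L:96}
add P (timestamp 87) → {P:87, L:96}
add S (timestamp 75) → {S:75, P:87, L:96}
advance → S; now {P:87, L:96}
advance → P; now {L:96}
add M (timestamp 37) → {M:37, L:96}
add V (timestamp 29) → {V:29, M:37, L:96}
add W (timestamp 78) → {V:29, M:37, W:78, L:96}
add K (timestamp 74) → {V:29, M:37, K:74, W:78, L:96}
advance → V; now {M:37, K:74, W:78, L:96}
add G (timestamp 15) → {G:15, M:37, K:74, W:78, L:96}
update K to timestamp 14 → {K:14, G:15, M:37, W:78, L:96}
advance → K; now {G:15, M:37, W:78, L:96}
add H (timestamp 16) → {G:15, H:16, M:37, W:78, L:96}
advance → G; now {H:16, M:37, W:78, L:96}
add Z (timestamp 10) → {Z:10, H:16, M:37, W:78, L:96}
add F (timestamp 92) → {Z:10, H:16, M:37, W:78, F:92, L:96}
update H to timestamp 82 → {Z:10, M:37, W:78, H:82, F:92, L:96}
advance → Z; now {M:37, W:78, H:82, F:92, L:96}
advance → M; now {W:78, H:82, F:92, L:96}
update F to timestamp 30 → {F:30, W:78, H:82, L:96}
advance → F; now {W:78, H:82, L:96}
update H to timestamp 91 → {W:78, H:91, L:96}
advance → W; now {H:91, L:96}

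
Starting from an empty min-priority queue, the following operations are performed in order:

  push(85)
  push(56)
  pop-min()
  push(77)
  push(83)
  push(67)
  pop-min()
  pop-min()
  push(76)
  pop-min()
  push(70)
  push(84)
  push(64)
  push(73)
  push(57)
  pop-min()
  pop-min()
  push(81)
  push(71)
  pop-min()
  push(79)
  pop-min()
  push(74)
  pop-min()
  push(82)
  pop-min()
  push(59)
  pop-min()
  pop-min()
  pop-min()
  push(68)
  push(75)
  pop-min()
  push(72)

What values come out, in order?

56 → 67 → 77 → 76 → 57 → 64 → 70 → 71 → 73 → 74 → 59 → 79 → 81 → 68

insert 85 → {85}
insert 56 → {56, 85}
pop-min → 56; now {85}
insert 77 → {77, 85}
insert 83 → {77, 83, 85}
insert 67 → {67, 77, 83, 85}
pop-min → 67; now {77, 83, 85}
pop-min → 77; now {83, 85}
insert 76 → {76, 83, 85}
pop-min → 76; now {83, 85}
insert 70 → {70, 83, 85}
insert 84 → {70, 83, 84, 85}
insert 64 → {64, 70, 83, 84, 85}
insert 73 → {64, 70, 73, 83, 84, 85}
insert 57 → {57, 64, 70, 73, 83, 84, 85}
pop-min → 57; now {64, 70, 73, 83, 84, 85}
pop-min → 64; now {70, 73, 83, 84, 85}
insert 81 → {70, 73, 81, 83, 84, 85}
insert 71 → {70, 71, 73, 81, 83, 84, 85}
pop-min → 70; now {71, 73, 81, 83, 84, 85}
insert 79 → {71, 73, 79, 81, 83, 84, 85}
pop-min → 71; now {73, 79, 81, 83, 84, 85}
insert 74 → {73, 74, 79, 81, 83, 84, 85}
pop-min → 73; now {74, 79, 81, 83, 84, 85}
insert 82 → {74, 79, 81, 82, 83, 84, 85}
pop-min → 74; now {79, 81, 82, 83, 84, 85}
insert 59 → {59, 79, 81, 82, 83, 84, 85}
pop-min → 59; now {79, 81, 82, 83, 84, 85}
pop-min → 79; now {81, 82, 83, 84, 85}
pop-min → 81; now {82, 83, 84, 85}
insert 68 → {68, 82, 83, 84, 85}
insert 75 → {68, 75, 82, 83, 84, 85}
pop-min → 68; now {75, 82, 83, 84, 85}
insert 72 → {72, 75, 82, 83, 84, 85}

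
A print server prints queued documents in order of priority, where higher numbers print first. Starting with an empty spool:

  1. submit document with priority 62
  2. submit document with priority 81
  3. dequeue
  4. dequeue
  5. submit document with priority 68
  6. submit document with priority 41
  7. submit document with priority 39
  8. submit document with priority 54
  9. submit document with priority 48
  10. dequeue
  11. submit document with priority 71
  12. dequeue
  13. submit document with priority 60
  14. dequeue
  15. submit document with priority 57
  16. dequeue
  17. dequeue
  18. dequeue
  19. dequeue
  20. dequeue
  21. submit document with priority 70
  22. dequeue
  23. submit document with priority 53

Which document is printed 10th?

insert 62 → {62}
insert 81 → {81, 62}
dequeue → 81; now {62}
dequeue → 62; now {}
insert 68 → {68}
insert 41 → {68, 41}
insert 39 → {68, 41, 39}
insert 54 → {68, 54, 41, 39}
insert 48 → {68, 54, 48, 41, 39}
dequeue → 68; now {54, 48, 41, 39}
insert 71 → {71, 54, 48, 41, 39}
dequeue → 71; now {54, 48, 41, 39}
insert 60 → {60, 54, 48, 41, 39}
dequeue → 60; now {54, 48, 41, 39}
insert 57 → {57, 54, 48, 41, 39}
dequeue → 57; now {54, 48, 41, 39}
dequeue → 54; now {48, 41, 39}
dequeue → 48; now {41, 39}
dequeue → 41; now {39}
dequeue → 39; now {}
insert 70 → {70}
dequeue → 70; now {}
insert 53 → {53}

39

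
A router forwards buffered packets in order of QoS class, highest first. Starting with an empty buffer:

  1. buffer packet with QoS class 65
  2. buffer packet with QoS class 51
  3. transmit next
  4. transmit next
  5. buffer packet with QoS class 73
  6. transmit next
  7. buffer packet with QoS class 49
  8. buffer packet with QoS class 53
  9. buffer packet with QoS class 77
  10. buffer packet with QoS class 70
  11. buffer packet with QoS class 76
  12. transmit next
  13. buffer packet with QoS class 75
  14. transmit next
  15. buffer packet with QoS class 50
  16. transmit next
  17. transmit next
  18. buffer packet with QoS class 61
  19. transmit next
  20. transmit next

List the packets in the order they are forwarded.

65 → 51 → 73 → 77 → 76 → 75 → 70 → 61 → 53

insert 65 → {65}
insert 51 → {65, 51}
transmit next → 65; now {51}
transmit next → 51; now {}
insert 73 → {73}
transmit next → 73; now {}
insert 49 → {49}
insert 53 → {53, 49}
insert 77 → {77, 53, 49}
insert 70 → {77, 70, 53, 49}
insert 76 → {77, 76, 70, 53, 49}
transmit next → 77; now {76, 70, 53, 49}
insert 75 → {76, 75, 70, 53, 49}
transmit next → 76; now {75, 70, 53, 49}
insert 50 → {75, 70, 53, 50, 49}
transmit next → 75; now {70, 53, 50, 49}
transmit next → 70; now {53, 50, 49}
insert 61 → {61, 53, 50, 49}
transmit next → 61; now {53, 50, 49}
transmit next → 53; now {50, 49}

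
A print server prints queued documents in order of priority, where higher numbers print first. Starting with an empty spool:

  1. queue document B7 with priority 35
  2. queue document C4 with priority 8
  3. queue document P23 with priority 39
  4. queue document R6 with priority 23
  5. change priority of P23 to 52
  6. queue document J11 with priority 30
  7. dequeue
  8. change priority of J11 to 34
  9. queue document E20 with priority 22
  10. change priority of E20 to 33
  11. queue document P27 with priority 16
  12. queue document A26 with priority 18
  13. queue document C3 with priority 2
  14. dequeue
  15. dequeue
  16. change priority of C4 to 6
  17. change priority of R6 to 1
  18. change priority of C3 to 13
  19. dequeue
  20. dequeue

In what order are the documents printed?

add B7 (priority 35) → {B7:35}
add C4 (priority 8) → {B7:35, C4:8}
add P23 (priority 39) → {P23:39, B7:35, C4:8}
add R6 (priority 23) → {P23:39, B7:35, R6:23, C4:8}
update P23 to priority 52 → {P23:52, B7:35, R6:23, C4:8}
add J11 (priority 30) → {P23:52, B7:35, J11:30, R6:23, C4:8}
dequeue → P23; now {B7:35, J11:30, R6:23, C4:8}
update J11 to priority 34 → {B7:35, J11:34, R6:23, C4:8}
add E20 (priority 22) → {B7:35, J11:34, R6:23, E20:22, C4:8}
update E20 to priority 33 → {B7:35, J11:34, E20:33, R6:23, C4:8}
add P27 (priority 16) → {B7:35, J11:34, E20:33, R6:23, P27:16, C4:8}
add A26 (priority 18) → {B7:35, J11:34, E20:33, R6:23, A26:18, P27:16, C4:8}
add C3 (priority 2) → {B7:35, J11:34, E20:33, R6:23, A26:18, P27:16, C4:8, C3:2}
dequeue → B7; now {J11:34, E20:33, R6:23, A26:18, P27:16, C4:8, C3:2}
dequeue → J11; now {E20:33, R6:23, A26:18, P27:16, C4:8, C3:2}
update C4 to priority 6 → {E20:33, R6:23, A26:18, P27:16, C4:6, C3:2}
update R6 to priority 1 → {E20:33, A26:18, P27:16, C4:6, C3:2, R6:1}
update C3 to priority 13 → {E20:33, A26:18, P27:16, C3:13, C4:6, R6:1}
dequeue → E20; now {A26:18, P27:16, C3:13, C4:6, R6:1}
dequeue → A26; now {P27:16, C3:13, C4:6, R6:1}

P23 → B7 → J11 → E20 → A26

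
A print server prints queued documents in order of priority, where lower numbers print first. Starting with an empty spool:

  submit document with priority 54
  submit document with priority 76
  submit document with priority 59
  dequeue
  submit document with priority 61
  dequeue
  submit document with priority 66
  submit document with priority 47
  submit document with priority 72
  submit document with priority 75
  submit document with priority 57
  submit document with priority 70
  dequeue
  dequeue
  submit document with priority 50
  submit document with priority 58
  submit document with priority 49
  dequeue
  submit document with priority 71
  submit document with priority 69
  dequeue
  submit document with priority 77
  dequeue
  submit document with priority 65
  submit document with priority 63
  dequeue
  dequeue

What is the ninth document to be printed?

insert 54 → {54}
insert 76 → {54, 76}
insert 59 → {54, 59, 76}
dequeue → 54; now {59, 76}
insert 61 → {59, 61, 76}
dequeue → 59; now {61, 76}
insert 66 → {61, 66, 76}
insert 47 → {47, 61, 66, 76}
insert 72 → {47, 61, 66, 72, 76}
insert 75 → {47, 61, 66, 72, 75, 76}
insert 57 → {47, 57, 61, 66, 72, 75, 76}
insert 70 → {47, 57, 61, 66, 70, 72, 75, 76}
dequeue → 47; now {57, 61, 66, 70, 72, 75, 76}
dequeue → 57; now {61, 66, 70, 72, 75, 76}
insert 50 → {50, 61, 66, 70, 72, 75, 76}
insert 58 → {50, 58, 61, 66, 70, 72, 75, 76}
insert 49 → {49, 50, 58, 61, 66, 70, 72, 75, 76}
dequeue → 49; now {50, 58, 61, 66, 70, 72, 75, 76}
insert 71 → {50, 58, 61, 66, 70, 71, 72, 75, 76}
insert 69 → {50, 58, 61, 66, 69, 70, 71, 72, 75, 76}
dequeue → 50; now {58, 61, 66, 69, 70, 71, 72, 75, 76}
insert 77 → {58, 61, 66, 69, 70, 71, 72, 75, 76, 77}
dequeue → 58; now {61, 66, 69, 70, 71, 72, 75, 76, 77}
insert 65 → {61, 65, 66, 69, 70, 71, 72, 75, 76, 77}
insert 63 → {61, 63, 65, 66, 69, 70, 71, 72, 75, 76, 77}
dequeue → 61; now {63, 65, 66, 69, 70, 71, 72, 75, 76, 77}
dequeue → 63; now {65, 66, 69, 70, 71, 72, 75, 76, 77}

63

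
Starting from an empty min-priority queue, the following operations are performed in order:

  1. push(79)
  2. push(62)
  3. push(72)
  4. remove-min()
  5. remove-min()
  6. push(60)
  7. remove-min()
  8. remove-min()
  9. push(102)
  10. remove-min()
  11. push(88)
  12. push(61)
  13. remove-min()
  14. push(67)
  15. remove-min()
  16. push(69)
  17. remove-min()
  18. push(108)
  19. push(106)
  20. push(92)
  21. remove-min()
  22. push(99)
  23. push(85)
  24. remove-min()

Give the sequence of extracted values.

insert 79 → {79}
insert 62 → {62, 79}
insert 72 → {62, 72, 79}
remove-min → 62; now {72, 79}
remove-min → 72; now {79}
insert 60 → {60, 79}
remove-min → 60; now {79}
remove-min → 79; now {}
insert 102 → {102}
remove-min → 102; now {}
insert 88 → {88}
insert 61 → {61, 88}
remove-min → 61; now {88}
insert 67 → {67, 88}
remove-min → 67; now {88}
insert 69 → {69, 88}
remove-min → 69; now {88}
insert 108 → {88, 108}
insert 106 → {88, 106, 108}
insert 92 → {88, 92, 106, 108}
remove-min → 88; now {92, 106, 108}
insert 99 → {92, 99, 106, 108}
insert 85 → {85, 92, 99, 106, 108}
remove-min → 85; now {92, 99, 106, 108}

62, 72, 60, 79, 102, 61, 67, 69, 88, 85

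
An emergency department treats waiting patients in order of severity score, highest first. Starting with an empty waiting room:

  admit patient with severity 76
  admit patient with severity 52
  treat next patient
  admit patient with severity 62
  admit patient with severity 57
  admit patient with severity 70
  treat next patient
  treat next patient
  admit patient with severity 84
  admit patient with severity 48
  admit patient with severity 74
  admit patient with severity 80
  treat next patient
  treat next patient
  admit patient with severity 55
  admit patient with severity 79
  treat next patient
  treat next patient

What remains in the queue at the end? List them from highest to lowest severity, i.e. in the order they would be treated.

[57, 55, 52, 48]

insert 76 → {76}
insert 52 → {76, 52}
treat next patient → 76; now {52}
insert 62 → {62, 52}
insert 57 → {62, 57, 52}
insert 70 → {70, 62, 57, 52}
treat next patient → 70; now {62, 57, 52}
treat next patient → 62; now {57, 52}
insert 84 → {84, 57, 52}
insert 48 → {84, 57, 52, 48}
insert 74 → {84, 74, 57, 52, 48}
insert 80 → {84, 80, 74, 57, 52, 48}
treat next patient → 84; now {80, 74, 57, 52, 48}
treat next patient → 80; now {74, 57, 52, 48}
insert 55 → {74, 57, 55, 52, 48}
insert 79 → {79, 74, 57, 55, 52, 48}
treat next patient → 79; now {74, 57, 55, 52, 48}
treat next patient → 74; now {57, 55, 52, 48}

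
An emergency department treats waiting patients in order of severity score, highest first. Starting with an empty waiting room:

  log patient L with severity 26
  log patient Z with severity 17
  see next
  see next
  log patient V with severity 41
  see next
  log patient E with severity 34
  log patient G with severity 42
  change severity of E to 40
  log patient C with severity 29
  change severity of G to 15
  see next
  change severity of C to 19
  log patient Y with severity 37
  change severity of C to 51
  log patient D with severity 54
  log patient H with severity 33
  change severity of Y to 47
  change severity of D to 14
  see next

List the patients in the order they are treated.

L → Z → V → E → C

add L (severity 26) → {L:26}
add Z (severity 17) → {L:26, Z:17}
see next → L; now {Z:17}
see next → Z; now {}
add V (severity 41) → {V:41}
see next → V; now {}
add E (severity 34) → {E:34}
add G (severity 42) → {G:42, E:34}
update E to severity 40 → {G:42, E:40}
add C (severity 29) → {G:42, E:40, C:29}
update G to severity 15 → {E:40, C:29, G:15}
see next → E; now {C:29, G:15}
update C to severity 19 → {C:19, G:15}
add Y (severity 37) → {Y:37, C:19, G:15}
update C to severity 51 → {C:51, Y:37, G:15}
add D (severity 54) → {D:54, C:51, Y:37, G:15}
add H (severity 33) → {D:54, C:51, Y:37, H:33, G:15}
update Y to severity 47 → {D:54, C:51, Y:47, H:33, G:15}
update D to severity 14 → {C:51, Y:47, H:33, G:15, D:14}
see next → C; now {Y:47, H:33, G:15, D:14}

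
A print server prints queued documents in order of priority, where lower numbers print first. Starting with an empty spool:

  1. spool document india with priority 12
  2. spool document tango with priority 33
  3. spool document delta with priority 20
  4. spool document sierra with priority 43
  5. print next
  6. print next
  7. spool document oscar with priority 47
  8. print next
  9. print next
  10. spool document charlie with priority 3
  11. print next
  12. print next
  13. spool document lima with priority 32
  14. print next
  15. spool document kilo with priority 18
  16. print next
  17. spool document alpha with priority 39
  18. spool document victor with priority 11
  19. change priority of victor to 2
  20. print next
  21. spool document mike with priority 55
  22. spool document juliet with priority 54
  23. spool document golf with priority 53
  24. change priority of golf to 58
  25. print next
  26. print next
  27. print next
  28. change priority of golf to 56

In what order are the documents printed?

india → delta → tango → sierra → charlie → oscar → lima → kilo → victor → alpha → juliet → mike

add india (priority 12) → {india:12}
add tango (priority 33) → {india:12, tango:33}
add delta (priority 20) → {india:12, delta:20, tango:33}
add sierra (priority 43) → {india:12, delta:20, tango:33, sierra:43}
print next → india; now {delta:20, tango:33, sierra:43}
print next → delta; now {tango:33, sierra:43}
add oscar (priority 47) → {tango:33, sierra:43, oscar:47}
print next → tango; now {sierra:43, oscar:47}
print next → sierra; now {oscar:47}
add charlie (priority 3) → {charlie:3, oscar:47}
print next → charlie; now {oscar:47}
print next → oscar; now {}
add lima (priority 32) → {lima:32}
print next → lima; now {}
add kilo (priority 18) → {kilo:18}
print next → kilo; now {}
add alpha (priority 39) → {alpha:39}
add victor (priority 11) → {victor:11, alpha:39}
update victor to priority 2 → {victor:2, alpha:39}
print next → victor; now {alpha:39}
add mike (priority 55) → {alpha:39, mike:55}
add juliet (priority 54) → {alpha:39, juliet:54, mike:55}
add golf (priority 53) → {alpha:39, golf:53, juliet:54, mike:55}
update golf to priority 58 → {alpha:39, juliet:54, mike:55, golf:58}
print next → alpha; now {juliet:54, mike:55, golf:58}
print next → juliet; now {mike:55, golf:58}
print next → mike; now {golf:58}
update golf to priority 56 → {golf:56}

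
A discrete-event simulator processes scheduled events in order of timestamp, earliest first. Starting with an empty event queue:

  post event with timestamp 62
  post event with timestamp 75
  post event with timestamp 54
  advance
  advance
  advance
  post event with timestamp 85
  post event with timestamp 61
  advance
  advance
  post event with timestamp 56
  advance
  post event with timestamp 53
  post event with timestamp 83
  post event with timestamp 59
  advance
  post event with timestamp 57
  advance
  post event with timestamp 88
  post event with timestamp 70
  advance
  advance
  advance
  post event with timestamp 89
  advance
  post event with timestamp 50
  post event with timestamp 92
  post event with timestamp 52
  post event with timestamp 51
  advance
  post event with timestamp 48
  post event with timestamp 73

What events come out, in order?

54 → 62 → 75 → 61 → 85 → 56 → 53 → 57 → 59 → 70 → 83 → 88 → 50

insert 62 → {62}
insert 75 → {62, 75}
insert 54 → {54, 62, 75}
advance → 54; now {62, 75}
advance → 62; now {75}
advance → 75; now {}
insert 85 → {85}
insert 61 → {61, 85}
advance → 61; now {85}
advance → 85; now {}
insert 56 → {56}
advance → 56; now {}
insert 53 → {53}
insert 83 → {53, 83}
insert 59 → {53, 59, 83}
advance → 53; now {59, 83}
insert 57 → {57, 59, 83}
advance → 57; now {59, 83}
insert 88 → {59, 83, 88}
insert 70 → {59, 70, 83, 88}
advance → 59; now {70, 83, 88}
advance → 70; now {83, 88}
advance → 83; now {88}
insert 89 → {88, 89}
advance → 88; now {89}
insert 50 → {50, 89}
insert 92 → {50, 89, 92}
insert 52 → {50, 52, 89, 92}
insert 51 → {50, 51, 52, 89, 92}
advance → 50; now {51, 52, 89, 92}
insert 48 → {48, 51, 52, 89, 92}
insert 73 → {48, 51, 52, 73, 89, 92}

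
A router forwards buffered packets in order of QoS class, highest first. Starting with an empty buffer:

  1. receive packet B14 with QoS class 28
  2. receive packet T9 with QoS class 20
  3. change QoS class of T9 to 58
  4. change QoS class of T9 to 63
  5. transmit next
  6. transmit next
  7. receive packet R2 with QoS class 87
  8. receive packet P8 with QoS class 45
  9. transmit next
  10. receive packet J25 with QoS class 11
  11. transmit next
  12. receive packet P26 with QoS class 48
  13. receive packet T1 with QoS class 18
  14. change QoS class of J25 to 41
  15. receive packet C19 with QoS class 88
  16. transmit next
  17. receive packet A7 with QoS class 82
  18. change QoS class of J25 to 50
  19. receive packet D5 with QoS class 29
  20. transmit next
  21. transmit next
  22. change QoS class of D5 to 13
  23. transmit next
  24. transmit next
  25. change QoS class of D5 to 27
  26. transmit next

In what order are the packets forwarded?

T9, B14, R2, P8, C19, A7, J25, P26, T1, D5

add B14 (QoS class 28) → {B14:28}
add T9 (QoS class 20) → {B14:28, T9:20}
update T9 to QoS class 58 → {T9:58, B14:28}
update T9 to QoS class 63 → {T9:63, B14:28}
transmit next → T9; now {B14:28}
transmit next → B14; now {}
add R2 (QoS class 87) → {R2:87}
add P8 (QoS class 45) → {R2:87, P8:45}
transmit next → R2; now {P8:45}
add J25 (QoS class 11) → {P8:45, J25:11}
transmit next → P8; now {J25:11}
add P26 (QoS class 48) → {P26:48, J25:11}
add T1 (QoS class 18) → {P26:48, T1:18, J25:11}
update J25 to QoS class 41 → {P26:48, J25:41, T1:18}
add C19 (QoS class 88) → {C19:88, P26:48, J25:41, T1:18}
transmit next → C19; now {P26:48, J25:41, T1:18}
add A7 (QoS class 82) → {A7:82, P26:48, J25:41, T1:18}
update J25 to QoS class 50 → {A7:82, J25:50, P26:48, T1:18}
add D5 (QoS class 29) → {A7:82, J25:50, P26:48, D5:29, T1:18}
transmit next → A7; now {J25:50, P26:48, D5:29, T1:18}
transmit next → J25; now {P26:48, D5:29, T1:18}
update D5 to QoS class 13 → {P26:48, T1:18, D5:13}
transmit next → P26; now {T1:18, D5:13}
transmit next → T1; now {D5:13}
update D5 to QoS class 27 → {D5:27}
transmit next → D5; now {}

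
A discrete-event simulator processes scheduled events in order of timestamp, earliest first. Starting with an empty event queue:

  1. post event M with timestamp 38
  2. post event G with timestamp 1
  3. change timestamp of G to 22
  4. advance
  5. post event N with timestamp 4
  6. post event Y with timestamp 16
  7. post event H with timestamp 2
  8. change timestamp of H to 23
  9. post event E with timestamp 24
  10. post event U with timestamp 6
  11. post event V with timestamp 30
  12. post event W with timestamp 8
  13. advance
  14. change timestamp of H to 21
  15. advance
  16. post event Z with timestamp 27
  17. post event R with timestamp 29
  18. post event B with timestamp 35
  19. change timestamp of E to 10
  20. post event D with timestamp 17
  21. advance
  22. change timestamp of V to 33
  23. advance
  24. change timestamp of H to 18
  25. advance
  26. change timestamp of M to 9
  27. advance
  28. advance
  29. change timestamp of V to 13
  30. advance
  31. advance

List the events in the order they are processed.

G, N, U, W, E, Y, M, D, V, H

add M (timestamp 38) → {M:38}
add G (timestamp 1) → {G:1, M:38}
update G to timestamp 22 → {G:22, M:38}
advance → G; now {M:38}
add N (timestamp 4) → {N:4, M:38}
add Y (timestamp 16) → {N:4, Y:16, M:38}
add H (timestamp 2) → {H:2, N:4, Y:16, M:38}
update H to timestamp 23 → {N:4, Y:16, H:23, M:38}
add E (timestamp 24) → {N:4, Y:16, H:23, E:24, M:38}
add U (timestamp 6) → {N:4, U:6, Y:16, H:23, E:24, M:38}
add V (timestamp 30) → {N:4, U:6, Y:16, H:23, E:24, V:30, M:38}
add W (timestamp 8) → {N:4, U:6, W:8, Y:16, H:23, E:24, V:30, M:38}
advance → N; now {U:6, W:8, Y:16, H:23, E:24, V:30, M:38}
update H to timestamp 21 → {U:6, W:8, Y:16, H:21, E:24, V:30, M:38}
advance → U; now {W:8, Y:16, H:21, E:24, V:30, M:38}
add Z (timestamp 27) → {W:8, Y:16, H:21, E:24, Z:27, V:30, M:38}
add R (timestamp 29) → {W:8, Y:16, H:21, E:24, Z:27, R:29, V:30, M:38}
add B (timestamp 35) → {W:8, Y:16, H:21, E:24, Z:27, R:29, V:30, B:35, M:38}
update E to timestamp 10 → {W:8, E:10, Y:16, H:21, Z:27, R:29, V:30, B:35, M:38}
add D (timestamp 17) → {W:8, E:10, Y:16, D:17, H:21, Z:27, R:29, V:30, B:35, M:38}
advance → W; now {E:10, Y:16, D:17, H:21, Z:27, R:29, V:30, B:35, M:38}
update V to timestamp 33 → {E:10, Y:16, D:17, H:21, Z:27, R:29, V:33, B:35, M:38}
advance → E; now {Y:16, D:17, H:21, Z:27, R:29, V:33, B:35, M:38}
update H to timestamp 18 → {Y:16, D:17, H:18, Z:27, R:29, V:33, B:35, M:38}
advance → Y; now {D:17, H:18, Z:27, R:29, V:33, B:35, M:38}
update M to timestamp 9 → {M:9, D:17, H:18, Z:27, R:29, V:33, B:35}
advance → M; now {D:17, H:18, Z:27, R:29, V:33, B:35}
advance → D; now {H:18, Z:27, R:29, V:33, B:35}
update V to timestamp 13 → {V:13, H:18, Z:27, R:29, B:35}
advance → V; now {H:18, Z:27, R:29, B:35}
advance → H; now {Z:27, R:29, B:35}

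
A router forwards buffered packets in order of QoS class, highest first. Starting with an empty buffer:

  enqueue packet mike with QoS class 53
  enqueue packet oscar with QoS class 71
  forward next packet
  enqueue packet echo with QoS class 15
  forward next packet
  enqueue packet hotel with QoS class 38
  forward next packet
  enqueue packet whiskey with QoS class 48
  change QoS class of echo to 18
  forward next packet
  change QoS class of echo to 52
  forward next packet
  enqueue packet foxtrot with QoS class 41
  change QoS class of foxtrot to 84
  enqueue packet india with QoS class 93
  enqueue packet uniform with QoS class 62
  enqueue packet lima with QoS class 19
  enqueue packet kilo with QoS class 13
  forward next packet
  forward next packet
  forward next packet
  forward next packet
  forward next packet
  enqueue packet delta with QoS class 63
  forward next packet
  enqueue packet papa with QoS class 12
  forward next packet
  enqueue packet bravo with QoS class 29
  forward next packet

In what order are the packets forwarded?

[oscar, mike, hotel, whiskey, echo, india, foxtrot, uniform, lima, kilo, delta, papa, bravo]

add mike (QoS class 53) → {mike:53}
add oscar (QoS class 71) → {oscar:71, mike:53}
forward next packet → oscar; now {mike:53}
add echo (QoS class 15) → {mike:53, echo:15}
forward next packet → mike; now {echo:15}
add hotel (QoS class 38) → {hotel:38, echo:15}
forward next packet → hotel; now {echo:15}
add whiskey (QoS class 48) → {whiskey:48, echo:15}
update echo to QoS class 18 → {whiskey:48, echo:18}
forward next packet → whiskey; now {echo:18}
update echo to QoS class 52 → {echo:52}
forward next packet → echo; now {}
add foxtrot (QoS class 41) → {foxtrot:41}
update foxtrot to QoS class 84 → {foxtrot:84}
add india (QoS class 93) → {india:93, foxtrot:84}
add uniform (QoS class 62) → {india:93, foxtrot:84, uniform:62}
add lima (QoS class 19) → {india:93, foxtrot:84, uniform:62, lima:19}
add kilo (QoS class 13) → {india:93, foxtrot:84, uniform:62, lima:19, kilo:13}
forward next packet → india; now {foxtrot:84, uniform:62, lima:19, kilo:13}
forward next packet → foxtrot; now {uniform:62, lima:19, kilo:13}
forward next packet → uniform; now {lima:19, kilo:13}
forward next packet → lima; now {kilo:13}
forward next packet → kilo; now {}
add delta (QoS class 63) → {delta:63}
forward next packet → delta; now {}
add papa (QoS class 12) → {papa:12}
forward next packet → papa; now {}
add bravo (QoS class 29) → {bravo:29}
forward next packet → bravo; now {}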